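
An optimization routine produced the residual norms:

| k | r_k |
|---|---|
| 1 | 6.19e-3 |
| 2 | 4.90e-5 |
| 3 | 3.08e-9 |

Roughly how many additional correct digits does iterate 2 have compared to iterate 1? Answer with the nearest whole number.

2

Digits gained ≈ log₁₀(r_1/r_2) = log₁₀(6.19e-3/4.90e-5) = log₁₀(126.327) ≈ 2.101.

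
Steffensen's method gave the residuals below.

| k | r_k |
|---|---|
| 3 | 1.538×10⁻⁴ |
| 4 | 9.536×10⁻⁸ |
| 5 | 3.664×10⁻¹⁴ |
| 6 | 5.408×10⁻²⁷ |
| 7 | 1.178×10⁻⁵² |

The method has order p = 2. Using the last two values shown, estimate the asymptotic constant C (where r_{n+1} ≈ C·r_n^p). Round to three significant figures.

C ≈ r_7 / r_6^2
  = 1.178×10⁻⁵² / (5.408×10⁻²⁷)^2
  = 1.178×10⁻⁵² / 2.92465e-53 ≈ 4.0278

4.03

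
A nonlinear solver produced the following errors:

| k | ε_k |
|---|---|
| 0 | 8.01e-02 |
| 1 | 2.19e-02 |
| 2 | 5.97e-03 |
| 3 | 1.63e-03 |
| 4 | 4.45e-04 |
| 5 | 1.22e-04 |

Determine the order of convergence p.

Consecutive ratios: ε_5/ε_4 = 1.22e-04/4.45e-04 = 0.274157, ε_4/ε_3 = 4.45e-04/1.63e-03 = 0.273006.
p ≈ ln(0.274157)/ln(0.273006) = -1.2941/-1.2983 ≈ 1.00.
So the convergence is linear (order 1).

1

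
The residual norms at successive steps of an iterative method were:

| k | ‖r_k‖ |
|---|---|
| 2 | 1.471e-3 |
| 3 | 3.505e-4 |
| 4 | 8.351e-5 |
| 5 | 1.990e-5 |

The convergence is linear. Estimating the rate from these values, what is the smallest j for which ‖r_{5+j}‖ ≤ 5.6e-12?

Rate ρ ≈ ‖r_5‖/‖r_4‖ = 1.990e-5/8.351e-5 = 0.2383.
After j more steps, ‖r_{5+j}‖ ≈ 1.990e-5·ρ^j; need ρ^j ≤ 5.6e-12/1.990e-5 = 2.81407e-07.
j ≥ ln(2.81407e-07)/ln(0.2383) = -15.0835/-1.43422 = 10.517.
So 11 more iterations are needed.

11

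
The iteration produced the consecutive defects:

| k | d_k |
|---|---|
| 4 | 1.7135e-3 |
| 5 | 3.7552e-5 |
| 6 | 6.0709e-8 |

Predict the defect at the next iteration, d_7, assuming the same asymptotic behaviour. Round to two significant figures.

First estimate the order: p ≈ ln(d_6/d_5) / ln(d_5/d_4) = ln(6.0709e-8/3.7552e-5)/ln(3.7552e-5/1.7135e-3) = ln(0.00161666)/ln(0.0219154) ≈ 1.6823.
Then d_7 ≈ d_6·(d_6/d_5)^p = 6.0709e-8·(0.00161666)^1.6823 = 6.0709e-8·2.014e-05 ≈ 1.223e-12.

1.2e-12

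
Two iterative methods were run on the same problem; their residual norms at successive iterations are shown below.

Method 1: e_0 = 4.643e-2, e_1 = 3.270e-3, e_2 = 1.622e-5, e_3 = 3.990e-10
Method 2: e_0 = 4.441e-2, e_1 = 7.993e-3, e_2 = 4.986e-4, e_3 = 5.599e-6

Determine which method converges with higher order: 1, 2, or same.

Method 1: p ≈ ln(3.990e-10/1.622e-5)/ln(1.622e-5/3.270e-3) ≈ 2.00.
Method 2: p ≈ ln(5.599e-6/4.986e-4)/ln(4.986e-4/7.993e-3) ≈ 1.62.
Method 1 has the higher order (≈2.0 vs ≈1.6).

1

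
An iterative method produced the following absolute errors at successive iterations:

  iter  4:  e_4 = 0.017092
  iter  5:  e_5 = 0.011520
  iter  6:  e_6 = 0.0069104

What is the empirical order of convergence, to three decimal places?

1.295

p ≈ ln(e_6/e_5) / ln(e_5/e_4)
  = ln(0.0069104/0.011520) / ln(0.011520/0.017092)
  = ln(0.599861) / ln(0.674)
  = -0.511057 / -0.394525 ≈ 1.295373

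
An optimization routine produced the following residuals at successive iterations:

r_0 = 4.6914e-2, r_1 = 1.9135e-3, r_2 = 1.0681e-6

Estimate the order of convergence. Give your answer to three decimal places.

p ≈ ln(r_2/r_1) / ln(r_1/r_0)
  = ln(1.0681e-6/1.9135e-3) / ln(1.9135e-3/4.6914e-2)
  = ln(0.000558192) / ln(0.0407874)
  = -7.490808 / -3.199382 ≈ 2.341330

2.341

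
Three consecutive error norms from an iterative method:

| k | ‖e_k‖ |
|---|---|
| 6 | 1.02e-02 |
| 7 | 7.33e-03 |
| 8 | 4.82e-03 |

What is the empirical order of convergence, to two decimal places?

1.27

p ≈ ln(‖e_8‖/‖e_7‖) / ln(‖e_7‖/‖e_6‖)
  = ln(4.82e-03/7.33e-03) / ln(7.33e-03/1.02e-02)
  = ln(0.657572) / ln(0.718627)
  = -0.41920 / -0.33041 ≈ 1.26873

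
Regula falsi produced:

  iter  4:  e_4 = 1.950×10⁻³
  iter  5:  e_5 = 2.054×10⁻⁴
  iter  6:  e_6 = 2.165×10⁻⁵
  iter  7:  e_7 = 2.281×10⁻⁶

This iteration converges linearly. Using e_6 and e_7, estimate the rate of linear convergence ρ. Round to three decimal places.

ρ ≈ e_7/e_6 = 2.281×10⁻⁶/2.165×10⁻⁵ = 0.10536

0.105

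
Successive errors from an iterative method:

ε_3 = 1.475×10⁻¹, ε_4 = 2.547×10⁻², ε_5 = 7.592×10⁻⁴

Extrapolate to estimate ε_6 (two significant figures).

6.7e-7

First estimate the order: p ≈ ln(ε_5/ε_4) / ln(ε_4/ε_3) = ln(7.592×10⁻⁴/2.547×10⁻²)/ln(2.547×10⁻²/1.475×10⁻¹) = ln(0.0298076)/ln(0.172678) ≈ 2.0002.
Then ε_6 ≈ ε_5·(ε_5/ε_4)^p = 7.592×10⁻⁴·(0.0298076)^2.0002 = 7.592×10⁻⁴·0.000887869 ≈ 6.741e-07.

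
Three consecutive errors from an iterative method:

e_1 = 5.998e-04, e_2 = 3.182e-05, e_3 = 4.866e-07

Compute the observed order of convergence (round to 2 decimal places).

p ≈ ln(e_3/e_2) / ln(e_2/e_1)
  = ln(4.866e-07/3.182e-05) / ln(3.182e-05/5.998e-04)
  = ln(0.0152923) / ln(0.053051)
  = -4.18041 / -2.93650 ≈ 1.42360

1.42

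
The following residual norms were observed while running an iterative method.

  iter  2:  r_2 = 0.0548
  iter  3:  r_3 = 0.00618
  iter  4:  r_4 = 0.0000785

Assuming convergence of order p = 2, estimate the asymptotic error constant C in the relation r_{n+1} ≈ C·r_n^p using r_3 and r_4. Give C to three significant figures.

C ≈ r_4 / r_3^2
  = 0.0000785 / (0.00618)^2
  = 0.0000785 / 3.81924e-05 ≈ 2.0554

2.06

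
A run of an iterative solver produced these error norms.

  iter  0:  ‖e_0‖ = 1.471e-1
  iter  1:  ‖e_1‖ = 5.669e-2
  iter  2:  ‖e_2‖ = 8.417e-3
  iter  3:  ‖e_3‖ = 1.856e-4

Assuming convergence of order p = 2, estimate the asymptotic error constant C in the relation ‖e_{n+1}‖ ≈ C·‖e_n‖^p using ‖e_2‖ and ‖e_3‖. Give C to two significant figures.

2.6

C ≈ ‖e_3‖ / ‖e_2‖^2
  = 1.856e-4 / (8.417e-3)^2
  = 1.856e-4 / 7.08459e-05 ≈ 2.6198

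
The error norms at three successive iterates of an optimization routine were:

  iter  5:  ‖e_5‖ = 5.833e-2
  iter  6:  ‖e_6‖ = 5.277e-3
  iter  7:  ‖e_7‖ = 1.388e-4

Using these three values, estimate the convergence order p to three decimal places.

1.514

p ≈ ln(‖e_7‖/‖e_6‖) / ln(‖e_6‖/‖e_5‖)
  = ln(1.388e-4/5.277e-3) / ln(5.277e-3/5.833e-2)
  = ln(0.0263028) / ln(0.090468)
  = -3.638080 / -2.402759 ≈ 1.514126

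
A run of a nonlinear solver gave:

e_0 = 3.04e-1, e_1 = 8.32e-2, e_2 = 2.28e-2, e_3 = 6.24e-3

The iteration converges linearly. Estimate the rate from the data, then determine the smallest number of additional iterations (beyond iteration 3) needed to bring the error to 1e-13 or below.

20

Rate ρ ≈ e_3/e_2 = 6.24e-3/2.28e-2 = 0.2737.
After j more steps, e_{3+j} ≈ 6.24e-3·ρ^j; need ρ^j ≤ 1e-13/6.24e-3 = 1.60256e-11.
j ≥ ln(1.60256e-11)/ln(0.2737) = -24.8568/-1.29572 = 19.184.
So 20 more iterations are needed.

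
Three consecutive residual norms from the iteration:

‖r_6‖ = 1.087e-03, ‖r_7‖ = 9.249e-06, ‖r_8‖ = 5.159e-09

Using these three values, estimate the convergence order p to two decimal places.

1.57

p ≈ ln(‖r_8‖/‖r_7‖) / ln(‖r_7‖/‖r_6‖)
  = ln(5.159e-09/9.249e-06) / ln(9.249e-06/1.087e-03)
  = ln(0.00055779) / ln(0.00850874)
  = -7.49153 / -4.76666 ≈ 1.57165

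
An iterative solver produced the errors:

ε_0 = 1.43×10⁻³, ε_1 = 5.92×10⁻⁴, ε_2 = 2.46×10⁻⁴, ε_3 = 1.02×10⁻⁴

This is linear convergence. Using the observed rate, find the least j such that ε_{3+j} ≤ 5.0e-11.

17

Rate ρ ≈ ε_3/ε_2 = 1.02×10⁻⁴/2.46×10⁻⁴ = 0.4146.
After j more steps, ε_{3+j} ≈ 1.02×10⁻⁴·ρ^j; need ρ^j ≤ 5.0e-11/1.02×10⁻⁴ = 4.90196e-07.
j ≥ ln(4.90196e-07)/ln(0.4146) = -14.5285/-0.88044 = 16.501.
So 17 more iterations are needed.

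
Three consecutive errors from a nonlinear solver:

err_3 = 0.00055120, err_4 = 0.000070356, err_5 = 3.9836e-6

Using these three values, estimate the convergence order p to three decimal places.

1.395

p ≈ ln(err_5/err_4) / ln(err_4/err_3)
  = ln(3.9836e-6/0.000070356) / ln(0.000070356/0.00055120)
  = ln(0.0566206) / ln(0.127642)
  = -2.871382 / -2.058526 ≈ 1.394873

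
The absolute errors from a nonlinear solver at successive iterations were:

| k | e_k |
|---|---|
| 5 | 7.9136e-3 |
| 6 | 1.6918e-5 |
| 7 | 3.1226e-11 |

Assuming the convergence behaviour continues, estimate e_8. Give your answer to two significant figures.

First estimate the order: p ≈ ln(e_7/e_6) / ln(e_6/e_5) = ln(3.1226e-11/1.6918e-5)/ln(1.6918e-5/7.9136e-3) = ln(1.84573e-06)/ln(0.00213784) ≈ 2.1475.
Then e_8 ≈ e_7·(e_7/e_6)^p = 3.1226e-11·(1.84573e-06)^2.1475 = 3.1226e-11·4.85955e-13 ≈ 1.517e-23.

1.5e-23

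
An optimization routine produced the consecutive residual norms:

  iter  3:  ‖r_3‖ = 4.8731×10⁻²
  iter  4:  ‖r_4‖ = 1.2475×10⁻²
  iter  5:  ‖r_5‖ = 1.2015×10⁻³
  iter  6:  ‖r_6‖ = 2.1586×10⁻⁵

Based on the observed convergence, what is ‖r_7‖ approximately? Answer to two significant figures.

2.2e-8

First estimate the order: p ≈ ln(‖r_6‖/‖r_5‖) / ln(‖r_5‖/‖r_4‖) = ln(2.1586×10⁻⁵/1.2015×10⁻³)/ln(1.2015×10⁻³/1.2475×10⁻²) = ln(0.0179659)/ln(0.0963126) ≈ 1.7175.
Then ‖r_7‖ ≈ ‖r_6‖·(‖r_6‖/‖r_5‖)^p = 2.1586×10⁻⁵·(0.0179659)^1.7175 = 2.1586×10⁻⁵·0.00100465 ≈ 2.169e-08.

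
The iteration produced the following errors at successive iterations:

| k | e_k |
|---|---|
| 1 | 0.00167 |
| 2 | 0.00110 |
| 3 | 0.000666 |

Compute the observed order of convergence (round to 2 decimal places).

p ≈ ln(e_3/e_2) / ln(e_2/e_1)
  = ln(0.000666/0.00110) / ln(0.00110/0.00167)
  = ln(0.605455) / ln(0.658683)
  = -0.50178 / -0.41751 ≈ 1.20184

1.20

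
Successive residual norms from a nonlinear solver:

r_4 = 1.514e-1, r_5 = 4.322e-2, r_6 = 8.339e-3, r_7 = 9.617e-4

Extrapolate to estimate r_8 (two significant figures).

First estimate the order: p ≈ ln(r_7/r_6) / ln(r_6/r_5) = ln(9.617e-4/8.339e-3)/ln(8.339e-3/4.322e-2) = ln(0.115326)/ln(0.192943) ≈ 1.3128.
Then r_8 ≈ r_7·(r_7/r_6)^p = 9.617e-4·(0.115326)^1.3128 = 9.617e-4·0.0586811 ≈ 5.643e-05.

5.6e-5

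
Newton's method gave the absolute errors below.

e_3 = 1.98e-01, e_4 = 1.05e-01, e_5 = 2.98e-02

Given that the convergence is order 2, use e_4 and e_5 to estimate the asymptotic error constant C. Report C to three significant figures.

2.70

C ≈ e_5 / e_4^2
  = 2.98e-02 / (1.05e-01)^2
  = 2.98e-02 / 0.011025 ≈ 2.7029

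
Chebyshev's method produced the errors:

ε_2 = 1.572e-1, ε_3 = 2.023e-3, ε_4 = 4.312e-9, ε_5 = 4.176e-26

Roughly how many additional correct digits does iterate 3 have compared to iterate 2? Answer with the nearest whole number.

Digits gained ≈ log₁₀(ε_2/ε_3) = log₁₀(1.572e-1/2.023e-3) = log₁₀(77.7064) ≈ 1.890.

2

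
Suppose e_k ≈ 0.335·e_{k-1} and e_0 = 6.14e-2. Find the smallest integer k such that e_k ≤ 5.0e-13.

24

After k steps, e_k ≈ 6.14e-2·0.335^k.
Need 0.335^k ≤ 5.0e-13/6.14e-2 = 8.14332e-12.
k ≥ ln(8.14332e-12)/ln(0.335) = -25.5338/-1.09362 = 23.348.
Smallest integer k = 24.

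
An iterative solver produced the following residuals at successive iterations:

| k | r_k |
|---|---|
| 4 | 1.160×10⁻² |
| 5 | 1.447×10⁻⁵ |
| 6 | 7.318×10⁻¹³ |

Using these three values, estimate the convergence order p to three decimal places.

2.512

p ≈ ln(r_6/r_5) / ln(r_5/r_4)
  = ln(7.318×10⁻¹³/1.447×10⁻⁵) / ln(1.447×10⁻⁵/1.160×10⁻²)
  = ln(5.05736e-08) / ln(0.00124741)
  = -16.799836 / -6.686686 ≈ 2.512431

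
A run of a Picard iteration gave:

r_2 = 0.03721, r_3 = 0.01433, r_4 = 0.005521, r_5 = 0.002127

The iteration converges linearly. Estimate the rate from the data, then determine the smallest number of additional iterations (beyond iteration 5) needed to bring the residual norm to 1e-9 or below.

16

Rate ρ ≈ r_5/r_4 = 0.002127/0.005521 = 0.3853.
After j more steps, r_{5+j} ≈ 0.002127·ρ^j; need ρ^j ≤ 1e-9/0.002127 = 4.70146e-07.
j ≥ ln(4.70146e-07)/ln(0.3853) = -14.5702/-0.95373 = 15.277.
So 16 more iterations are needed.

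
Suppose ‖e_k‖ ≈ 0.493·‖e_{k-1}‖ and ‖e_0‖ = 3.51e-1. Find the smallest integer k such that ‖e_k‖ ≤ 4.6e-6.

After k steps, ‖e_k‖ ≈ 3.51e-1·0.493^k.
Need 0.493^k ≤ 4.6e-6/3.51e-1 = 1.31054e-05.
k ≥ ln(1.31054e-05)/ln(0.493) = -11.2425/-0.70725 = 15.896.
Smallest integer k = 16.

16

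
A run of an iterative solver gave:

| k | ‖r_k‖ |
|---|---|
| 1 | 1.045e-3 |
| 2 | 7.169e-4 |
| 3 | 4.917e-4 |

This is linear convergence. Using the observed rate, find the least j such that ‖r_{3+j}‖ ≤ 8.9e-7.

Rate ρ ≈ ‖r_3‖/‖r_2‖ = 4.917e-4/7.169e-4 = 0.6859.
After j more steps, ‖r_{3+j}‖ ≈ 4.917e-4·ρ^j; need ρ^j ≤ 8.9e-7/4.917e-4 = 0.00181005.
j ≥ ln(0.00181005)/ln(0.6859) = -6.3144/-0.37702 = 16.748.
So 17 more iterations are needed.

17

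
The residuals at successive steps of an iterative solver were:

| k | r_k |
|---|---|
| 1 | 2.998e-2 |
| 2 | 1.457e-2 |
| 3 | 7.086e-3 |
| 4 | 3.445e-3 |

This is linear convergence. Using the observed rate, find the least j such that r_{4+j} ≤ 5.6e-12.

Rate ρ ≈ r_4/r_3 = 3.445e-3/7.086e-3 = 0.4862.
After j more steps, r_{4+j} ≈ 3.445e-3·ρ^j; need ρ^j ≤ 5.6e-12/3.445e-3 = 1.62554e-09.
j ≥ ln(1.62554e-09)/ln(0.4862) = -20.2374/-0.72114 = 28.063.
So 29 more iterations are needed.

29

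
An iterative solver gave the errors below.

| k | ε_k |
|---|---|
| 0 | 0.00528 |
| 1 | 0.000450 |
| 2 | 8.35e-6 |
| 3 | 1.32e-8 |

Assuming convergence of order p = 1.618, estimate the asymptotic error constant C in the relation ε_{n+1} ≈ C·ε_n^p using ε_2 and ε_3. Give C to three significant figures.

2.17

C ≈ ε_3 / ε_2^1.618
  = 1.32e-8 / (8.35e-6)^1.618
  = 1.32e-8 / 6.0714e-09 ≈ 2.1741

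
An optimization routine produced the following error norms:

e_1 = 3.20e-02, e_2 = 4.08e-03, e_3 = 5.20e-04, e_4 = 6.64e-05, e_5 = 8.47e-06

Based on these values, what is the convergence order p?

Consecutive ratios: e_5/e_4 = 8.47e-06/6.64e-05 = 0.12756, e_4/e_3 = 6.64e-05/5.20e-04 = 0.127692.
p ≈ ln(0.12756)/ln(0.127692) = -2.0592/-2.0581 ≈ 1.00.
So the convergence is linear (order 1).

1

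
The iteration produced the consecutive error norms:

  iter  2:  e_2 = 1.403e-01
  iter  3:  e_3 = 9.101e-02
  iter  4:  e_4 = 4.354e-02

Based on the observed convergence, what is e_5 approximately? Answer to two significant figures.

1.2e-2

First estimate the order: p ≈ ln(e_4/e_3) / ln(e_3/e_2) = ln(4.354e-02/9.101e-02)/ln(9.101e-02/1.403e-01) = ln(0.478409)/ln(0.648681) ≈ 1.7035.
Then e_5 ≈ e_4·(e_4/e_3)^p = 4.354e-02·(0.478409)^1.7035 = 4.354e-02·0.284799 ≈ 0.0124.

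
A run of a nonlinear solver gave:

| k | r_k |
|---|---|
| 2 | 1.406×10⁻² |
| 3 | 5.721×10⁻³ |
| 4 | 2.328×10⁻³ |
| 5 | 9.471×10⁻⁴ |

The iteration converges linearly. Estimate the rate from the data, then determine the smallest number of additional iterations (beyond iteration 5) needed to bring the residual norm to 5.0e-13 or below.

24

Rate ρ ≈ r_5/r_4 = 9.471×10⁻⁴/2.328×10⁻³ = 0.4068.
After j more steps, r_{5+j} ≈ 9.471×10⁻⁴·ρ^j; need ρ^j ≤ 5.0e-13/9.471×10⁻⁴ = 5.27927e-10.
j ≥ ln(5.27927e-10)/ln(0.4068) = -21.3621/-0.89943 = 23.751.
So 24 more iterations are needed.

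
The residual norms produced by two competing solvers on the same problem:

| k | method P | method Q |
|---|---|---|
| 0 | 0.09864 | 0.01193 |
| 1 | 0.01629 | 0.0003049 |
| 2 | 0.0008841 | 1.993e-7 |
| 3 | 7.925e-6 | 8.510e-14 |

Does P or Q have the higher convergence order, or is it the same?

Q

Method P: p ≈ ln(7.925e-6/0.0008841)/ln(0.0008841/0.01629) ≈ 1.62.
Method Q: p ≈ ln(8.510e-14/1.993e-7)/ln(1.993e-7/0.0003049) ≈ 2.00.
Method Q has the higher order (≈2.0 vs ≈1.6).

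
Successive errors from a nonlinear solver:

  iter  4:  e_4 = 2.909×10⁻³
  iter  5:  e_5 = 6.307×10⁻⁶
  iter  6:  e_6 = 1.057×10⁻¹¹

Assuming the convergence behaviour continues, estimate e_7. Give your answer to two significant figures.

3.2e-24

First estimate the order: p ≈ ln(e_6/e_5) / ln(e_5/e_4) = ln(1.057×10⁻¹¹/6.307×10⁻⁶)/ln(6.307×10⁻⁶/2.909×10⁻³) = ln(1.67592e-06)/ln(0.0021681) ≈ 2.1681.
Then e_7 ≈ e_6·(e_6/e_5)^p = 1.057×10⁻¹¹·(1.67592e-06)^2.1681 = 1.057×10⁻¹¹·3.00333e-13 ≈ 3.175e-24.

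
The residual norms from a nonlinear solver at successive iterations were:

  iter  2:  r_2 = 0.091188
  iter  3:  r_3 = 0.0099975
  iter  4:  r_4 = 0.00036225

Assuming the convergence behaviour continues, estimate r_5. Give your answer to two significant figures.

2.5e-6

First estimate the order: p ≈ ln(r_4/r_3) / ln(r_3/r_2) = ln(0.00036225/0.0099975)/ln(0.0099975/0.091188) = ln(0.0362341)/ln(0.109636) ≈ 1.5008.
Then r_5 ≈ r_4·(r_4/r_3)^p = 0.00036225·(0.0362341)^1.5008 = 0.00036225·0.00687897 ≈ 2.492e-06.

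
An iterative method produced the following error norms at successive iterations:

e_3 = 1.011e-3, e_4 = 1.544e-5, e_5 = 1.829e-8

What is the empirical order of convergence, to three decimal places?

p ≈ ln(e_5/e_4) / ln(e_4/e_3)
  = ln(1.829e-8/1.544e-5) / ln(1.544e-5/1.011e-3)
  = ln(0.00118459) / ln(0.015272)
  = -6.738359 / -4.181734 ≈ 1.611379

1.611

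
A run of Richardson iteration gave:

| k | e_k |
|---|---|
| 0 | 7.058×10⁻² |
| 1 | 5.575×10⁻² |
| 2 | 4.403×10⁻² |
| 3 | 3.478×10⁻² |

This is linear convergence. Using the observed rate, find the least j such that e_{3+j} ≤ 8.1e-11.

85

Rate ρ ≈ e_3/e_2 = 3.478×10⁻²/4.403×10⁻² = 0.7899.
After j more steps, e_{3+j} ≈ 3.478×10⁻²·ρ^j; need ρ^j ≤ 8.1e-11/3.478×10⁻² = 2.32892e-09.
j ≥ ln(2.32892e-09)/ln(0.7899) = -19.8779/-0.23585 = 84.282.
So 85 more iterations are needed.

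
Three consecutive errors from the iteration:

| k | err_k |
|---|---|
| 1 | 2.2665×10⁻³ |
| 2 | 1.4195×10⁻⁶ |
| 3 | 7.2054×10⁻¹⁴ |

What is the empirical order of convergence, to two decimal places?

p ≈ ln(err_3/err_2) / ln(err_2/err_1)
  = ln(7.2054×10⁻¹⁴/1.4195×10⁻⁶) / ln(1.4195×10⁻⁶/2.2665×10⁻³)
  = ln(5.07601e-08) / ln(0.000626296)
  = -16.79616 / -7.37569 ≈ 2.27723

2.28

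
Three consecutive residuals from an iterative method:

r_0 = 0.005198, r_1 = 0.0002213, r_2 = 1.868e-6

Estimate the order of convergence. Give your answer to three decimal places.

p ≈ ln(r_2/r_1) / ln(r_1/r_0)
  = ln(1.868e-6/0.0002213) / ln(0.0002213/0.005198)
  = ln(0.00844103) / ln(0.0425741)
  = -4.774651 / -3.156509 ≈ 1.512637

1.513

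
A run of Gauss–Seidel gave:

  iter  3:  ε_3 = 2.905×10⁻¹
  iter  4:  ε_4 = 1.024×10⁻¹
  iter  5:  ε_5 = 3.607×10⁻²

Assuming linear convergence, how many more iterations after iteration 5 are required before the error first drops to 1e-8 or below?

15

Rate ρ ≈ ε_5/ε_4 = 3.607×10⁻²/1.024×10⁻¹ = 0.3522.
After j more steps, ε_{5+j} ≈ 3.607×10⁻²·ρ^j; need ρ^j ≤ 1e-8/3.607×10⁻² = 2.77239e-07.
j ≥ ln(2.77239e-07)/ln(0.3522) = -15.0984/-1.04356 = 14.468.
So 15 more iterations are needed.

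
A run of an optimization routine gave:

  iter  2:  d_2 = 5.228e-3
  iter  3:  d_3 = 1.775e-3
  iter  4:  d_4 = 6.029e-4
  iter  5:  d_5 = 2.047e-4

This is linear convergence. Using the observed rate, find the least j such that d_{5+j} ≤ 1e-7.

8

Rate ρ ≈ d_5/d_4 = 2.047e-4/6.029e-4 = 0.3395.
After j more steps, d_{5+j} ≈ 2.047e-4·ρ^j; need ρ^j ≤ 1e-7/2.047e-4 = 0.00048852.
j ≥ ln(0.00048852)/ln(0.3395) = -7.6241/-1.08028 = 7.058.
So 8 more iterations are needed.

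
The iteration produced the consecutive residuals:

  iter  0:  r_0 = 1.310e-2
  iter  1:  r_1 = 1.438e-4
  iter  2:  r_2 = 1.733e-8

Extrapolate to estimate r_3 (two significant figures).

2.5e-16

First estimate the order: p ≈ ln(r_2/r_1) / ln(r_1/r_0) = ln(1.733e-8/1.438e-4)/ln(1.438e-4/1.310e-2) = ln(0.000120515)/ln(0.0109771) ≈ 2.0000.
Then r_3 ≈ r_2·(r_2/r_1)^p = 1.733e-8·(0.000120515)^2.0000 = 1.733e-8·1.45239e-08 ≈ 2.517e-16.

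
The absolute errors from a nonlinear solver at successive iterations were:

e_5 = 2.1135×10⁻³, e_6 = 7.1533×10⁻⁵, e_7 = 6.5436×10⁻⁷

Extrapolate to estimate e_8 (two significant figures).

9.8e-10

First estimate the order: p ≈ ln(e_7/e_6) / ln(e_6/e_5) = ln(6.5436×10⁻⁷/7.1533×10⁻⁵)/ln(7.1533×10⁻⁵/2.1135×10⁻³) = ln(0.00914767)/ln(0.0338458) ≈ 1.3864.
Then e_8 ≈ e_7·(e_7/e_6)^p = 6.5436×10⁻⁷·(0.00914767)^1.3864 = 6.5436×10⁻⁷·0.00149129 ≈ 9.758e-10.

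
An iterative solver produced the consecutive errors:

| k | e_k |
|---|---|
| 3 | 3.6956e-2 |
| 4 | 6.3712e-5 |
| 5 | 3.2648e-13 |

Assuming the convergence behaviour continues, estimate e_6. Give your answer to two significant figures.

First estimate the order: p ≈ ln(e_5/e_4) / ln(e_4/e_3) = ln(3.2648e-13/6.3712e-5)/ln(6.3712e-5/3.6956e-2) = ln(5.12431e-09)/ln(0.001724) ≈ 3.0000.
Then e_6 ≈ e_5·(e_5/e_4)^p = 3.2648e-13·(5.12431e-09)^3.0000 = 3.2648e-13·1.34557e-25 ≈ 4.393e-38.

4.4e-38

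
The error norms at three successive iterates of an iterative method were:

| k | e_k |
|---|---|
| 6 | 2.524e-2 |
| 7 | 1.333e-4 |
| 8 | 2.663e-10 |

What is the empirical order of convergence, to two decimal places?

2.50

p ≈ ln(e_8/e_7) / ln(e_7/e_6)
  = ln(2.663e-10/1.333e-4) / ln(1.333e-4/2.524e-2)
  = ln(1.99775e-06) / ln(0.0052813)
  = -13.12349 / -5.24358 ≈ 2.50277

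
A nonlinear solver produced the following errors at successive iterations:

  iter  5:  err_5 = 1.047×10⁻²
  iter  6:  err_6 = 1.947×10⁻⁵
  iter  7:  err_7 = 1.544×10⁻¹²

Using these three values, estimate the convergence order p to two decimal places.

p ≈ ln(err_7/err_6) / ln(err_6/err_5)
  = ln(1.544×10⁻¹²/1.947×10⁻⁵) / ln(1.947×10⁻⁵/1.047×10⁻²)
  = ln(7.93015e-08) / ln(0.0018596)
  = -16.35001 / -6.28739 ≈ 2.60044

2.60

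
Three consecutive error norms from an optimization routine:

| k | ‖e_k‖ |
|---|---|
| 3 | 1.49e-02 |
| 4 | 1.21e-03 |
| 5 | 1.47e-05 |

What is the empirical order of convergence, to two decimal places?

p ≈ ln(‖e_5‖/‖e_4‖) / ln(‖e_4‖/‖e_3‖)
  = ln(1.47e-05/1.21e-03) / ln(1.21e-03/1.49e-02)
  = ln(0.0121488) / ln(0.0812081)
  = -4.41052 / -2.51074 ≈ 1.75666

1.76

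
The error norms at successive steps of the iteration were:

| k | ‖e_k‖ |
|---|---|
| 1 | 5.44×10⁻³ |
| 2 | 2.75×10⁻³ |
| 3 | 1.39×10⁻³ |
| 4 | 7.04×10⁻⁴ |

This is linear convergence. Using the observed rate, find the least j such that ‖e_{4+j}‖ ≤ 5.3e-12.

Rate ρ ≈ ‖e_4‖/‖e_3‖ = 7.04×10⁻⁴/1.39×10⁻³ = 0.5065.
After j more steps, ‖e_{4+j}‖ ≈ 7.04×10⁻⁴·ρ^j; need ρ^j ≤ 5.3e-12/7.04×10⁻⁴ = 7.52841e-09.
j ≥ ln(7.52841e-09)/ln(0.5065) = -18.7046/-0.68023 = 27.497.
So 28 more iterations are needed.

28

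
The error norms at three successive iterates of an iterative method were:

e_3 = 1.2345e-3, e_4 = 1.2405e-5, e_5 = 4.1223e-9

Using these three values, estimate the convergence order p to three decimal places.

1.741

p ≈ ln(e_5/e_4) / ln(e_4/e_3)
  = ln(4.1223e-9/1.2405e-5) / ln(1.2405e-5/1.2345e-3)
  = ln(0.00033231) / ln(0.0100486)
  = -8.009442 / -4.600322 ≈ 1.741061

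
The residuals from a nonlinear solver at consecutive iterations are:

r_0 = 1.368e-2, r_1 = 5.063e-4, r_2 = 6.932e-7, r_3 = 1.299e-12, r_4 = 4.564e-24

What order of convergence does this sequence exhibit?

2

Consecutive ratios: r_4/r_3 = 4.564e-24/1.299e-12 = 3.51347e-12, r_3/r_2 = 1.299e-12/6.932e-7 = 1.87392e-06.
p ≈ ln(3.51347e-12)/ln(1.87392e-06) = -26.3744/-13.1875 ≈ 2.00.
So the convergence is quadratic (order 2).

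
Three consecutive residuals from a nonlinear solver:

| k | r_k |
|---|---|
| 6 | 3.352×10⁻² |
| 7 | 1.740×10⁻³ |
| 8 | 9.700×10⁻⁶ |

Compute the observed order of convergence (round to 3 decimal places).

1.754

p ≈ ln(r_8/r_7) / ln(r_7/r_6)
  = ln(9.700×10⁻⁶/1.740×10⁻³) / ln(1.740×10⁻³/3.352×10⁻²)
  = ln(0.00557471) / ln(0.0519093)
  = -5.189515 / -2.958257 ≈ 1.754248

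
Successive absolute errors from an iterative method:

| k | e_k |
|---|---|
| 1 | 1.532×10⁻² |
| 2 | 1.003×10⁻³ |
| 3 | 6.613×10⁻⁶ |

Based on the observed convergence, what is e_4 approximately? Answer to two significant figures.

6.4e-10

First estimate the order: p ≈ ln(e_3/e_2) / ln(e_2/e_1) = ln(6.613×10⁻⁶/1.003×10⁻³)/ln(1.003×10⁻³/1.532×10⁻²) = ln(0.00659322)/ln(0.06547) ≈ 1.8420.
Then e_4 ≈ e_3·(e_3/e_2)^p = 6.613×10⁻⁶·(0.00659322)^1.8420 = 6.613×10⁻⁶·9.6112e-05 ≈ 6.356e-10.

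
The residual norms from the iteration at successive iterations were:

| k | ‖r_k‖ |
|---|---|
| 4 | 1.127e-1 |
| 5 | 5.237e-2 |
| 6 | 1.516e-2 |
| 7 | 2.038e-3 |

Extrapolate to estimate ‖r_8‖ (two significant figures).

7.9e-5

First estimate the order: p ≈ ln(‖r_7‖/‖r_6‖) / ln(‖r_6‖/‖r_5‖) = ln(2.038e-3/1.516e-2)/ln(1.516e-2/5.237e-2) = ln(0.134433)/ln(0.289479) ≈ 1.6187.
Then ‖r_8‖ ≈ ‖r_7‖·(‖r_7‖/‖r_6‖)^p = 2.038e-3·(0.134433)^1.6187 = 2.038e-3·0.038843 ≈ 7.916e-05.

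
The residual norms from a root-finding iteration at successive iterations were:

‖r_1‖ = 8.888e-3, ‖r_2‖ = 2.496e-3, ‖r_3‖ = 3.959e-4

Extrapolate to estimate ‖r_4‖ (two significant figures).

2.7e-5

First estimate the order: p ≈ ln(‖r_3‖/‖r_2‖) / ln(‖r_2‖/‖r_1‖) = ln(3.959e-4/2.496e-3)/ln(2.496e-3/8.888e-3) = ln(0.158614)/ln(0.280828) ≈ 1.4498.
Then ‖r_4‖ ≈ ‖r_3‖·(‖r_3‖/‖r_2‖)^p = 3.959e-4·(0.158614)^1.4498 = 3.959e-4·0.0692875 ≈ 2.743e-05.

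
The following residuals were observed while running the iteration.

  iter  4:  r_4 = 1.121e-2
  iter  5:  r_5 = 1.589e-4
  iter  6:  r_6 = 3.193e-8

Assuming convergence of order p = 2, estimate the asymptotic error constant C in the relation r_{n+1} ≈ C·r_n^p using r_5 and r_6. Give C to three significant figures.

C ≈ r_6 / r_5^2
  = 3.193e-8 / (1.589e-4)^2
  = 3.193e-8 / 2.52492e-08 ≈ 1.2646

1.26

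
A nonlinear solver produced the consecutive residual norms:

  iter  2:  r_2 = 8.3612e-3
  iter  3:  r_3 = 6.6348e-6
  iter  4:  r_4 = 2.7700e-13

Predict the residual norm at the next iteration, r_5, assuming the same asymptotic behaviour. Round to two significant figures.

7.6e-31

First estimate the order: p ≈ ln(r_4/r_3) / ln(r_3/r_2) = ln(2.7700e-13/6.6348e-6)/ln(6.6348e-6/8.3612e-3) = ln(4.17496e-08)/ln(0.000793522) ≈ 2.3801.
Then r_5 ≈ r_4·(r_4/r_3)^p = 2.7700e-13·(4.17496e-08)^2.3801 = 2.7700e-13·2.73158e-18 ≈ 7.566e-31.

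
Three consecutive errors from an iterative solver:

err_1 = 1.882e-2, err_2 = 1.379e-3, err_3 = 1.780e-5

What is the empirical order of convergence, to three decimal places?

p ≈ ln(err_3/err_2) / ln(err_2/err_1)
  = ln(1.780e-5/1.379e-3) / ln(1.379e-3/1.882e-2)
  = ln(0.0129079) / ln(0.0732731)
  = -4.349916 / -2.613562 ≈ 1.664363

1.664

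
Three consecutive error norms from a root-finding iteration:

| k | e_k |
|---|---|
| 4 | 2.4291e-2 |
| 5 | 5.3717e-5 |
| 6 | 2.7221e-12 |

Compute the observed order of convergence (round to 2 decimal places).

2.75

p ≈ ln(e_6/e_5) / ln(e_5/e_4)
  = ln(2.7221e-12/5.3717e-5) / ln(5.3717e-5/2.4291e-2)
  = ln(5.06748e-08) / ln(0.0022114)
  = -16.79784 / -6.11413 ≈ 2.74738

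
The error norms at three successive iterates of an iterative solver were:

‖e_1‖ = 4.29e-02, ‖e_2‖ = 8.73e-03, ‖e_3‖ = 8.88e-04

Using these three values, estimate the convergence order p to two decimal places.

1.44

p ≈ ln(‖e_3‖/‖e_2‖) / ln(‖e_2‖/‖e_1‖)
  = ln(8.88e-04/8.73e-03) / ln(8.73e-03/4.29e-02)
  = ln(0.101718) / ln(0.203497)
  = -2.28555 / -1.59210 ≈ 1.43556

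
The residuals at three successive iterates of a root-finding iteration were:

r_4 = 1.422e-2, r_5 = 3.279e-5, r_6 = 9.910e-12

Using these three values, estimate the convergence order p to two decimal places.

p ≈ ln(r_6/r_5) / ln(r_5/r_4)
  = ln(9.910e-12/3.279e-5) / ln(3.279e-5/1.422e-2)
  = ln(3.02226e-07) / ln(0.00230591)
  = -15.01209 / -6.07228 ≈ 2.47223

2.47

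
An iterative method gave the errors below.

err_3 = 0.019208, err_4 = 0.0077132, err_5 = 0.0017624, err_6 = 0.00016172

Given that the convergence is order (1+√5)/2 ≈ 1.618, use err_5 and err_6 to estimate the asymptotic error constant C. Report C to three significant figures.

4.62

C ≈ err_6 / err_5^1.618
  = 0.00016172 / (0.0017624)^1.618
  = 0.00016172 / 3.50104e-05 ≈ 4.6192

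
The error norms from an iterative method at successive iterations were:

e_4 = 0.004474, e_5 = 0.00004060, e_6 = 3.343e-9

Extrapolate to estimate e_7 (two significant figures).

2.3e-17

First estimate the order: p ≈ ln(e_6/e_5) / ln(e_5/e_4) = ln(3.343e-9/0.00004060)/ln(0.00004060/0.004474) = ln(8.23399e-05)/ln(0.00907465) ≈ 2.0000.
Then e_7 ≈ e_6·(e_6/e_5)^p = 3.343e-9·(8.23399e-05)^2.0000 = 3.343e-9·6.77986e-09 ≈ 2.267e-17.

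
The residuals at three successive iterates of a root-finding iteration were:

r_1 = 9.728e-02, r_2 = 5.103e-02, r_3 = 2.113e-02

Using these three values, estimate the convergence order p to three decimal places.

1.367

p ≈ ln(r_3/r_2) / ln(r_2/r_1)
  = ln(2.113e-02/5.103e-02) / ln(5.103e-02/9.728e-02)
  = ln(0.41407) / ln(0.524568)
  = -0.881720 / -0.645180 ≈ 1.366626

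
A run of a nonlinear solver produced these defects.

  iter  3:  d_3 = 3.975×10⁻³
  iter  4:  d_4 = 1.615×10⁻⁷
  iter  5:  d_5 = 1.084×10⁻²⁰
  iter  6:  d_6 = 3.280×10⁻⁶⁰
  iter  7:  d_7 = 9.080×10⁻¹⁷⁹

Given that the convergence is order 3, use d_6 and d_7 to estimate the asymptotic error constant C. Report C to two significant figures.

2.6

C ≈ d_7 / d_6^3
  = 9.080×10⁻¹⁷⁹ / (3.280×10⁻⁶⁰)^3
  = 9.080×10⁻¹⁷⁹ / 3.52876e-179 ≈ 2.5731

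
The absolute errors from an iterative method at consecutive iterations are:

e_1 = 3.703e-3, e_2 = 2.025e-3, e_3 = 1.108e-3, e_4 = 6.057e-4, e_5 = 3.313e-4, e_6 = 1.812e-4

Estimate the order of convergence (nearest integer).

Consecutive ratios: e_6/e_5 = 1.812e-4/3.313e-4 = 0.546936, e_5/e_4 = 3.313e-4/6.057e-4 = 0.54697.
p ≈ ln(0.546936)/ln(0.54697) = -0.6034/-0.6034 ≈ 1.00.
So the convergence is linear (order 1).

1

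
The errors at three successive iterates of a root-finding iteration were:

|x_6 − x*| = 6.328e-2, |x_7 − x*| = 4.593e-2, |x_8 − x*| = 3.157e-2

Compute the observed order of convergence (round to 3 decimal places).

p ≈ ln(|x_8 − x*|/|x_7 − x*|) / ln(|x_7 − x*|/|x_6 − x*|)
  = ln(3.157e-2/4.593e-2) / ln(4.593e-2/6.328e-2)
  = ln(0.68735) / ln(0.725822)
  = -0.374912 / -0.320450 ≈ 1.169955

1.170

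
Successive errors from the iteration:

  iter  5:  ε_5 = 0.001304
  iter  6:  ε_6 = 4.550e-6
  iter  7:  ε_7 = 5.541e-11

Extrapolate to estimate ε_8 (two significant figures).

8.2e-21

First estimate the order: p ≈ ln(ε_7/ε_6) / ln(ε_6/ε_5) = ln(5.541e-11/4.550e-6)/ln(4.550e-6/0.001304) = ln(1.2178e-05)/ln(0.00348926) ≈ 2.0000.
Then ε_8 ≈ ε_7·(ε_7/ε_6)^p = 5.541e-11·(1.2178e-05)^2.0000 = 5.541e-11·1.48304e-10 ≈ 8.218e-21.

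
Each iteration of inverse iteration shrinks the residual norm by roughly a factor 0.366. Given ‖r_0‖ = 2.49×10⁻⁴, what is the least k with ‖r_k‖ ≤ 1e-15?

27

After k steps, ‖r_k‖ ≈ 2.49×10⁻⁴·0.366^k.
Need 0.366^k ≤ 1e-15/2.49×10⁻⁴ = 4.01606e-12.
k ≥ ln(4.01606e-12)/ln(0.366) = -26.2407/-1.00512 = 26.107.
Smallest integer k = 27.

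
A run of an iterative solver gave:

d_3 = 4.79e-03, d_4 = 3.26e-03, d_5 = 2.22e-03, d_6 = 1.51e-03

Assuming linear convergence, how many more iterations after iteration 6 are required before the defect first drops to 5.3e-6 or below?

Rate ρ ≈ d_6/d_5 = 1.51e-03/2.22e-03 = 0.6802.
After j more steps, d_{6+j} ≈ 1.51e-03·ρ^j; need ρ^j ≤ 5.3e-6/1.51e-03 = 0.00350993.
j ≥ ln(0.00350993)/ln(0.6802) = -5.6522/-0.38537 = 14.667.
So 15 more iterations are needed.

15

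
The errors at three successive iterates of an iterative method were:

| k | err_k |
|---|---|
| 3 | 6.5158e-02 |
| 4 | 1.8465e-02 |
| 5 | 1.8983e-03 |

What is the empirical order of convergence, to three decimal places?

1.804

p ≈ ln(err_5/err_4) / ln(err_4/err_3)
  = ln(1.8983e-03/1.8465e-02) / ln(1.8465e-02/6.5158e-02)
  = ln(0.102805) / ln(0.283388)
  = -2.274921 / -1.260938 ≈ 1.804150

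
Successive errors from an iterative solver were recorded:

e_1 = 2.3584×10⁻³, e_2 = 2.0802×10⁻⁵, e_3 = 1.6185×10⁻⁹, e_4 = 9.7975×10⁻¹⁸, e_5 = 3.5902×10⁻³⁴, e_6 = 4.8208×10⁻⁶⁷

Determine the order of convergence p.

Consecutive ratios: e_6/e_5 = 4.8208×10⁻⁶⁷/3.5902×10⁻³⁴ = 1.34277e-33, e_5/e_4 = 3.5902×10⁻³⁴/9.7975×10⁻¹⁸ = 3.6644e-17.
p ≈ ln(1.34277e-33)/ln(3.6644e-17) = -75.6906/-37.8453 ≈ 2.00.
So the convergence is quadratic (order 2).

2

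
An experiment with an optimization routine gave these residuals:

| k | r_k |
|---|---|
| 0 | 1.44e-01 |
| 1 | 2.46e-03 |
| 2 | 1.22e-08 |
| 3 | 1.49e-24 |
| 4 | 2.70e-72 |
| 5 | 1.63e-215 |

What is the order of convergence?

3

Consecutive ratios: r_5/r_4 = 1.63e-215/2.70e-72 = 6.03704e-144, r_4/r_3 = 2.70e-72/1.49e-24 = 1.81208e-48.
p ≈ ln(6.03704e-144)/ln(1.81208e-48) = -329.7743/-109.9296 ≈ 3.00.
So the convergence is cubic (order 3).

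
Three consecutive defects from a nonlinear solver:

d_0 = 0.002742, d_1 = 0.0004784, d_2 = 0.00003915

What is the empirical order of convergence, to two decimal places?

1.43

p ≈ ln(d_2/d_1) / ln(d_1/d_0)
  = ln(0.00003915/0.0004784) / ln(0.0004784/0.002742)
  = ln(0.0818353) / ln(0.174471)
  = -2.50305 / -1.74600 ≈ 1.43359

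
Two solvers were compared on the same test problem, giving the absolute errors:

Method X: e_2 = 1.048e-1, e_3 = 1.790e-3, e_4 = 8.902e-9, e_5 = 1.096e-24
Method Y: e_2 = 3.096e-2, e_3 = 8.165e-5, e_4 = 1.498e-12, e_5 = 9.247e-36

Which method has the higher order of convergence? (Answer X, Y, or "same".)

same

Method X: p ≈ ln(1.096e-24/8.902e-9)/ln(8.902e-9/1.790e-3) ≈ 3.00.
Method Y: p ≈ ln(9.247e-36/1.498e-12)/ln(1.498e-12/8.165e-5) ≈ 3.00.
Both orders ≈ 3.0 — effectively the same.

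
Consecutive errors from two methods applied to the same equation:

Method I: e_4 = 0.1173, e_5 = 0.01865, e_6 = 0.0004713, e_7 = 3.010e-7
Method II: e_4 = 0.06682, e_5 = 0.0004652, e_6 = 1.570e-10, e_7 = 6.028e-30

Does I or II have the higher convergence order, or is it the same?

II

Method I: p ≈ ln(3.010e-7/0.0004713)/ln(0.0004713/0.01865) ≈ 2.00.
Method II: p ≈ ln(6.028e-30/1.570e-10)/ln(1.570e-10/0.0004652) ≈ 3.00.
Method II has the higher order (≈3.0 vs ≈2.0).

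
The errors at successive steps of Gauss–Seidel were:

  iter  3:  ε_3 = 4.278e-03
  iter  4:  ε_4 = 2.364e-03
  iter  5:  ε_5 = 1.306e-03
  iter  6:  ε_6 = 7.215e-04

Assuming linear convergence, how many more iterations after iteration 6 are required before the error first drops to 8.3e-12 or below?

31

Rate ρ ≈ ε_6/ε_5 = 7.215e-04/1.306e-03 = 0.5525.
After j more steps, ε_{6+j} ≈ 7.215e-04·ρ^j; need ρ^j ≤ 8.3e-12/7.215e-04 = 1.15038e-08.
j ≥ ln(1.15038e-08)/ln(0.5525) = -18.2806/-0.59330 = 30.812.
So 31 more iterations are needed.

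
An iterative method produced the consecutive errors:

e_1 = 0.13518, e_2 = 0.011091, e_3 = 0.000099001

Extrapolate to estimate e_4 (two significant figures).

First estimate the order: p ≈ ln(e_3/e_2) / ln(e_2/e_1) = ln(0.000099001/0.011091)/ln(0.011091/0.13518) = ln(0.00892625)/ln(0.0820462) ≈ 1.8871.
Then e_4 ≈ e_3·(e_3/e_2)^p = 0.000099001·(0.00892625)^1.8871 = 0.000099001·0.00013574 ≈ 1.344e-08.

1.3e-8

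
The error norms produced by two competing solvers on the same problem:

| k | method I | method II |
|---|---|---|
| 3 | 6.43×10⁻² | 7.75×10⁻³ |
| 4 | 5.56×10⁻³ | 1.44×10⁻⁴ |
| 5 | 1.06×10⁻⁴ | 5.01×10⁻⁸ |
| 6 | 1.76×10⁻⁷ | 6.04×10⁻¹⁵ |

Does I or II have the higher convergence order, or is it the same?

II

Method I: p ≈ ln(1.76×10⁻⁷/1.06×10⁻⁴)/ln(1.06×10⁻⁴/5.56×10⁻³) ≈ 1.62.
Method II: p ≈ ln(6.04×10⁻¹⁵/5.01×10⁻⁸)/ln(5.01×10⁻⁸/1.44×10⁻⁴) ≈ 2.00.
Method II has the higher order (≈2.0 vs ≈1.6).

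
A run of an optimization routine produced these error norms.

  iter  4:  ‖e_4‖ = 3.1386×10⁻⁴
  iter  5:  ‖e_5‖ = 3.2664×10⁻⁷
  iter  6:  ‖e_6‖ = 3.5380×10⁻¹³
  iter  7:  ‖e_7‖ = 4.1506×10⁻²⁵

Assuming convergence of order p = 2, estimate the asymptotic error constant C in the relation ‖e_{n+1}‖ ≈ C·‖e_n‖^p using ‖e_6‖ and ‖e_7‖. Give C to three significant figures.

C ≈ ‖e_7‖ / ‖e_6‖^2
  = 4.1506×10⁻²⁵ / (3.5380×10⁻¹³)^2
  = 4.1506×10⁻²⁵ / 1.25174e-25 ≈ 3.3159

3.32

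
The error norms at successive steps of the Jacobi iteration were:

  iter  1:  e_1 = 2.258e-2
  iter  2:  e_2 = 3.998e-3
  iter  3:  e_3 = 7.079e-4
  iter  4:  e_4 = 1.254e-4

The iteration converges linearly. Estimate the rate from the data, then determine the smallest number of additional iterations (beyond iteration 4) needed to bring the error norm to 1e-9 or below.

7

Rate ρ ≈ e_4/e_3 = 1.254e-4/7.079e-4 = 0.1771.
After j more steps, e_{4+j} ≈ 1.254e-4·ρ^j; need ρ^j ≤ 1e-9/1.254e-4 = 7.97448e-06.
j ≥ ln(7.97448e-06)/ln(0.1771) = -11.7393/-1.73104 = 6.782.
So 7 more iterations are needed.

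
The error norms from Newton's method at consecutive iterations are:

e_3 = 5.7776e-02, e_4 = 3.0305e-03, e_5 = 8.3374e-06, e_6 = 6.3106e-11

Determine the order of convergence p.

Consecutive ratios: e_6/e_5 = 6.3106e-11/8.3374e-06 = 7.56903e-06, e_5/e_4 = 8.3374e-06/3.0305e-03 = 0.00275116.
p ≈ ln(7.56903e-06)/ln(0.00275116) = -11.7914/-5.8957 ≈ 2.00.
So the convergence is quadratic (order 2).

2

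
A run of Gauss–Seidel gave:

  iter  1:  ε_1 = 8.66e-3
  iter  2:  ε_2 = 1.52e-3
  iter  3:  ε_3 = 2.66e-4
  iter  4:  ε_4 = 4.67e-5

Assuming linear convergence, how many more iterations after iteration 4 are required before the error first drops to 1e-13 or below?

12

Rate ρ ≈ ε_4/ε_3 = 4.67e-5/2.66e-4 = 0.1756.
After j more steps, ε_{4+j} ≈ 4.67e-5·ρ^j; need ρ^j ≤ 1e-13/4.67e-5 = 2.14133e-09.
j ≥ ln(2.14133e-09)/ln(0.1756) = -19.9618/-1.73955 = 11.475.
So 12 more iterations are needed.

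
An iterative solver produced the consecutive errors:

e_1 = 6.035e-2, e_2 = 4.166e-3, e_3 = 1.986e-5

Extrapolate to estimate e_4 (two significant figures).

First estimate the order: p ≈ ln(e_3/e_2) / ln(e_2/e_1) = ln(1.986e-5/4.166e-3)/ln(4.166e-3/6.035e-2) = ln(0.00476716)/ln(0.0690307) ≈ 1.9998.
Then e_4 ≈ e_3·(e_3/e_2)^p = 1.986e-5·(0.00476716)^1.9998 = 1.986e-5·2.27501e-05 ≈ 4.518e-10.

4.5e-10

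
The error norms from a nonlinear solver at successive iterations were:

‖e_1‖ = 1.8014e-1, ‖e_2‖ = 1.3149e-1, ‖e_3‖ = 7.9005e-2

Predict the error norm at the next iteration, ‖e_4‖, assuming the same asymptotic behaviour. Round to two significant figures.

First estimate the order: p ≈ ln(‖e_3‖/‖e_2‖) / ln(‖e_2‖/‖e_1‖) = ln(7.9005e-2/1.3149e-1)/ln(1.3149e-1/1.8014e-1) = ln(0.600844)/ln(0.729932) ≈ 1.6182.
Then ‖e_4‖ ≈ ‖e_3‖·(‖e_3‖/‖e_2‖)^p = 7.9005e-2·(0.600844)^1.6182 = 7.9005e-2·0.438523 ≈ 0.03465.

3.5e-2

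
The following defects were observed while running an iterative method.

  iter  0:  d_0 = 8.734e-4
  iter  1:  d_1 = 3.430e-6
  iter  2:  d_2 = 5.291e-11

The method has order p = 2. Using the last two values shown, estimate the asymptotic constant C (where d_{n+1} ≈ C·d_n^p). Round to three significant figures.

C ≈ d_2 / d_1^2
  = 5.291e-11 / (3.430e-6)^2
  = 5.291e-11 / 1.17649e-11 ≈ 4.4973

4.50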